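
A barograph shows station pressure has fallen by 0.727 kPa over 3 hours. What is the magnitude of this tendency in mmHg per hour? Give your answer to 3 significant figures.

0.727 kPa / 3 h × 7.50062 mmHg/kPa = 1.82 mmHg/h.

1.82 mmHg per hour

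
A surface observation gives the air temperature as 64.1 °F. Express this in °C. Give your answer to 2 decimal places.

17.83 °C

°C = (°F − 32) × 5/9 = (64.1 − 32) / 1.8 = 17.83 °C.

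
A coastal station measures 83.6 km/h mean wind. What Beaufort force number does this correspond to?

83.6 km/h = 23.2 m/s, which is Beaufort 9 (strong gale, 20.8–24.4 m/s).

Beaufort force 9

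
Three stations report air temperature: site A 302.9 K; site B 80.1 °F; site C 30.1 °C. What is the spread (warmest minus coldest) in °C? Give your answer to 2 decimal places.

3.38 °C

site A: 302.9 K = 29.750 °C.
site B: 80.1 °F = 26.722 °C.
Spread: 30.100 − 26.722 = 3.378 °C.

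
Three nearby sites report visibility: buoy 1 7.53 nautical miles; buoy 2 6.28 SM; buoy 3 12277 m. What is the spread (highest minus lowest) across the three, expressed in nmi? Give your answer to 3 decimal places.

buoy 2: 6.28 SM = 5.45717 nmi.
buoy 3: 12277 m = 6.62905 nmi.
Spread: 7.53000 − 5.45717 = 2.073 nmi.

2.073 nmi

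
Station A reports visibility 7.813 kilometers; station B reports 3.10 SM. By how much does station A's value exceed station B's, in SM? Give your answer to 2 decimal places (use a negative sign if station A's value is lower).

station A: 7.813 km = 4.8548 SM.
Difference: 4.8548 − 3.1000 = 1.75 SM.

1.75 SM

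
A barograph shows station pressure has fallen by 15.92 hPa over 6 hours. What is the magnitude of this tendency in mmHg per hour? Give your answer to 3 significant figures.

1.99 mmHg per hour

15.92 hPa / 6 h × 0.750062 mmHg/hPa = 1.99 mmHg/h.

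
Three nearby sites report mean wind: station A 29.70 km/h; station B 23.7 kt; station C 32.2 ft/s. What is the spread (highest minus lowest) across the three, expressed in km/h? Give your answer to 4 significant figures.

14.19 km/h

station B: 23.7 kt = 43.8924 km/h.
station C: 32.2 ft/s = 35.3324 km/h.
Spread: 43.8924 − 29.7000 = 14.19 km/h.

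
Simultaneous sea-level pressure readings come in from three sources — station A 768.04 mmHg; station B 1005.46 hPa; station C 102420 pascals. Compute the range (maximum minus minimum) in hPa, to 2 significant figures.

station A: 768.04 mmHg = 1023.97 hPa.
station C: 102420 Pa = 1024.20 hPa.
Spread: 1024.20 − 1005.46 = 19 hPa.

19 hPa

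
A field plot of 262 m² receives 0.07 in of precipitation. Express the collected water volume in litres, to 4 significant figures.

Depth: 0.07 in × 25.4 = 1.778 mm.
1 mm over 1 m² is 1 L, so volume = 1.778 × 262 = 465.836 L ≈ 465.8 L.

465.8 litres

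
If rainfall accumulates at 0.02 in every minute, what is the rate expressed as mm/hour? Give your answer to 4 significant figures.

0.02 in/minute × 25.4 mm/in × 60 minute/hour = 30.48 mm/hour.

30.48 mm/hour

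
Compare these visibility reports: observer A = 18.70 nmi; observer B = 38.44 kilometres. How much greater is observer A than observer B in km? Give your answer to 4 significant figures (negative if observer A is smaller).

observer A: 18.70 nmi = 34.63240 km.
Difference: 34.63240 − 38.44000 = -3.808 km.

-3.808 km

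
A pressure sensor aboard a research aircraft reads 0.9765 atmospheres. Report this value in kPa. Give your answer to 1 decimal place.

1 atm = 101.325 kPa, so 0.9765 × 101.325 = 98.9 kPa.

98.9 kPa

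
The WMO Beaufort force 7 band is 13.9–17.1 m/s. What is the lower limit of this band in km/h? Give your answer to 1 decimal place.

13.9–17.1 m/s × 3.6 = 50.0–61.6 km/h.

50.0 km/h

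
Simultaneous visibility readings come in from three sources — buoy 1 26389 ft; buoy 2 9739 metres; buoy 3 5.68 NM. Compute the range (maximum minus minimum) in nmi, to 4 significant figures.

buoy 1: 26389 ft = 4.34307 nmi.
buoy 2: 9739 m = 5.25864 nmi.
Spread: 5.68000 − 4.34307 = 1.337 nmi.

1.337 nmi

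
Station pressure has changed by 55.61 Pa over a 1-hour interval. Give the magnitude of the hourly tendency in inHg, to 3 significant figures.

0.0164 inHg per hour

55.61 Pa / 1 h × 0.0002953 inHg/Pa = 0.0164 inHg/h.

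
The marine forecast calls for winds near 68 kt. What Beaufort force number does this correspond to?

Beaufort force 12

68 kt lies in the Beaufort 12 band (hurricane force, ≥64 kt).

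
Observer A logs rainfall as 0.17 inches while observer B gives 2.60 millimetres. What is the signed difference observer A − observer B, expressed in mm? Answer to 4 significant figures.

observer A: 0.17 in = 4.31800 mm.
Difference: 4.31800 − 2.60000 = 1.718 mm.

1.718 mm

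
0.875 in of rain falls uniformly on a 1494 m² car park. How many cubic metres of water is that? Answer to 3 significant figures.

33.2 cubic metres

Depth: 0.875 in × 25.4 = 22.225 mm.
1 mm over 1 m² is 1 L, so volume = 22.225 × 1494 = 33204.15 L = 33.2 m³.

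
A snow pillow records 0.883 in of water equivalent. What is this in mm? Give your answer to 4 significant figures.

22.43 mm

1 in = 25.4 mm, so 0.883 × 25.4 = 22.43 mm.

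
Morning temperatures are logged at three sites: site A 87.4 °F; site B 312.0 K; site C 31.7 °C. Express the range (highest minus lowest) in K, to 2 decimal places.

site A: 87.4 °F = 30.778 °C.
site B: 312.0 K = 38.850 °C.
Spread: 38.850 − 30.778 = 8.072 °C.

8.07 K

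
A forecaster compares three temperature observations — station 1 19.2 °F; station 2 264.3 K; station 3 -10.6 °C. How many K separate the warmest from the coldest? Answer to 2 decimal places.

station 1: 19.2 °F = -7.111 °C.
station 2: 264.3 K = -8.850 °C.
Spread: (-7.111) − (-10.600) = 3.489 °C.

3.49 K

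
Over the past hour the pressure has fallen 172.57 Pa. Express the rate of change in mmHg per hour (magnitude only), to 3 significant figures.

172.57 Pa / 1 h × 0.00750062 mmHg/Pa = 1.29 mmHg/h.

1.29 mmHg per hour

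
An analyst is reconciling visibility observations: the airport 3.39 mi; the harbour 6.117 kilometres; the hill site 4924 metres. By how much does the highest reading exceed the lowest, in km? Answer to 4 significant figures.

the airport: 3.39 SM = 5.45568 km.
the hill site: 4924 m = 4.92400 km.
Spread: 6.11700 − 4.92400 = 1.193 km.

1.193 km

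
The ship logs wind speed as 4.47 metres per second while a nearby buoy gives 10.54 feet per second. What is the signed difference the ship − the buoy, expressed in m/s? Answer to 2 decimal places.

the buoy: 10.54 ft/s = 3.2126 m/s.
Difference: 4.4700 − 3.2126 = 1.26 m/s.

1.26 m/s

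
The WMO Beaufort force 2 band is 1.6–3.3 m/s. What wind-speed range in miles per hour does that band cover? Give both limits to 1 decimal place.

3.6 to 7.4 mph

1.6–3.3 m/s × 2.237 = 3.6–7.4 mph.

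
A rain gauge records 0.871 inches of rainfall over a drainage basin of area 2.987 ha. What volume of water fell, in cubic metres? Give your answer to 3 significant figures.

661 cubic metres

Depth: 0.871 in × 25.4 = 22.1234 mm.
Area: 2.987 ha = 29870 m².
1 mm over 1 m² is 1 L, so volume = 22.1234 × 29870 = 660825.96 L = 661 m³.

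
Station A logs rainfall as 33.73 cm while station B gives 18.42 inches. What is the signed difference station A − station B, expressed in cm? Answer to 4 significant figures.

-13.06 cm

station B: 18.42 in = 46.7868 cm.
Difference: 33.7300 − 46.7868 = -13.06 cm.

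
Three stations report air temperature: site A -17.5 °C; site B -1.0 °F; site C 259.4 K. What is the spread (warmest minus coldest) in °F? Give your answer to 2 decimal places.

site B: -1.0 °F = -18.333 °C.
site C: 259.4 K = -13.750 °C.
Spread: (-13.750) − (-18.333) = 4.583 °C = 8.25 °F.

8.25 °F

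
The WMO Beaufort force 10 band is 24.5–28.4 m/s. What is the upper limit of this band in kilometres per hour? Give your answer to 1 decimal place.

24.5–28.4 m/s × 3.6 = 88.2–102.2 km/h.

102.2 km/h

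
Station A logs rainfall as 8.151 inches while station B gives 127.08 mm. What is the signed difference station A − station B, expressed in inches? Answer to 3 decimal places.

3.148 in

station B: 127.08 mm = 5.00315 in.
Difference: 8.15100 − 5.00315 = 3.148 in.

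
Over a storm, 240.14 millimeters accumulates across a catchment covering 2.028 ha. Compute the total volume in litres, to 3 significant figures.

Area: 2.028 ha = 20280 m².
1 mm over 1 m² is 1 L, so volume = 240.14 × 20280 = 4870039.2 L ≈ 4870000 L.

4870000 litres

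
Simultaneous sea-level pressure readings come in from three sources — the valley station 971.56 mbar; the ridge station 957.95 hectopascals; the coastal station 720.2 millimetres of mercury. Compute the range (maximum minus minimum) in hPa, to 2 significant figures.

14 hPa

the valley station: 971.56 mb = 971.56 hPa.
the coastal station: 720.2 mmHg = 960.19 hPa.
Spread: 971.56 − 957.95 = 14 hPa.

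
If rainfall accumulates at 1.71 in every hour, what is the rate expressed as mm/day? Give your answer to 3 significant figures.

1040 mm/day

1.71 in/hour × 25.4 mm/in × 24 hour/day = 1040 mm/day.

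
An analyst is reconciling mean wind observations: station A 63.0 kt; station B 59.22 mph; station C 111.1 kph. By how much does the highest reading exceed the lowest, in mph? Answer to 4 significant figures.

station A: 63.0 kt = 72.4991 mph.
station C: 111.1 km/h = 69.0343 mph.
Spread: 72.4991 − 59.2200 = 13.28 mph.

13.28 mph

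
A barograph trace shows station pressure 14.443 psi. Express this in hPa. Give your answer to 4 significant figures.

995.8 hPa

1 psi = 68.9476 hPa, so 14.443 × 68.9476 = 995.8 hPa.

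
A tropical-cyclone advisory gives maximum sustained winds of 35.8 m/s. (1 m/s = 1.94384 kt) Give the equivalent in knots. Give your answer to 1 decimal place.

69.6 kt

1 m/s = 1.94384 kt, so 35.8 × 1.94384 = 69.6 kt.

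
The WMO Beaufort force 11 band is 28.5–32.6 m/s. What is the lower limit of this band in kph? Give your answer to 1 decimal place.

102.6 km/h

28.5–32.6 m/s × 3.6 = 102.6–117.4 km/h.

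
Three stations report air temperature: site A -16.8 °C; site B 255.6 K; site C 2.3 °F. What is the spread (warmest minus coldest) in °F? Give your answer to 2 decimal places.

1.89 °F

site B: 255.6 K = -17.550 °C.
site C: 2.3 °F = -16.500 °C.
Spread: (-16.500) − (-17.550) = 1.050 °C = 1.89 °F.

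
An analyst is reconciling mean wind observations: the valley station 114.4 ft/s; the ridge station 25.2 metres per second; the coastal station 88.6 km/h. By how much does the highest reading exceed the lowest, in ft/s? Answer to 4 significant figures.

33.65 ft/s

the ridge station: 25.2 m/s = 82.6772 ft/s.
the coastal station: 88.6 km/h = 80.7451 ft/s.
Spread: 114.4000 − 80.7451 = 33.65 ft/s.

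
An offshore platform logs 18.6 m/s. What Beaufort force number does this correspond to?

Beaufort force 8

18.6 m/s lies in the Beaufort 8 band (gale, 17.2–20.7 m/s).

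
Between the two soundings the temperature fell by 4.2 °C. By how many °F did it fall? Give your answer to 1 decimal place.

7.6 °F

A change of 1 °C equals a change of 1.8 °F: Δ°F = 4.2 × 1.8 = 7.6 °F.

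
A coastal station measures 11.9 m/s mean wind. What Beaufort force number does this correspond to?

Beaufort force 6

11.9 m/s lies in the Beaufort 6 band (strong breeze, 10.8–13.8 m/s).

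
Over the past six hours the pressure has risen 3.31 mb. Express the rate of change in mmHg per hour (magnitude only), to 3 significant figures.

3.31 mb / 6 h × 0.750062 mmHg/mb = 0.414 mmHg/h.

0.414 mmHg per hour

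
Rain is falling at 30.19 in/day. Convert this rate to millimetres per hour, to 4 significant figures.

30.19 in/day × 25.4 mm/in × 0.0416667 day/hour = 31.95 mm/hour.

31.95 mm/hour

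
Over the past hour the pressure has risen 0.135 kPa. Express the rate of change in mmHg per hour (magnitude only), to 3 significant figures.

0.135 kPa / 1 h × 7.50062 mmHg/kPa = 1.01 mmHg/h.

1.01 mmHg per hour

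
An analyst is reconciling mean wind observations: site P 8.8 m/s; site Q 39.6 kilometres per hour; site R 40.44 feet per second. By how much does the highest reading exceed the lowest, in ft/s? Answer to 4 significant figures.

site P: 8.8 m/s = 28.8714 ft/s.
site Q: 39.6 km/h = 36.0892 ft/s.
Spread: 40.4400 − 28.8714 = 11.57 ft/s.

11.57 ft/s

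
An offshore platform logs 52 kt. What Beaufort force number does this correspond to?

Beaufort force 10

52 kt lies in the Beaufort 10 band (storm, 48–55 kt).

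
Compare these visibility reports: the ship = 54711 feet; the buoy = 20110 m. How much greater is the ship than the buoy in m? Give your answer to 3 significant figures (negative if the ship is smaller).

-3430 m

the ship: 54711 ft = 16675.91 m.
Difference: 16675.91 − 20110.00 = -3430 m.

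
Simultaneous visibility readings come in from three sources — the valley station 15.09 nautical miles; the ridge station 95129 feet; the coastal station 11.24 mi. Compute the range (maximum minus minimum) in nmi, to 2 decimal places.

the ridge station: 95129 ft = 15.6562 nmi.
the coastal station: 11.24 SM = 9.7673 nmi.
Spread: 15.6562 − 9.7673 = 5.89 nmi.

5.89 nmi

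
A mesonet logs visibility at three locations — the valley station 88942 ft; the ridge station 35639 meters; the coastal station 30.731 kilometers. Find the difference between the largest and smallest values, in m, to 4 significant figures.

the valley station: 88942 ft = 27109.52 m.
the coastal station: 30.731 km = 30731.00 m.
Spread: 35639.00 − 27109.52 = 8529 m.

8529 m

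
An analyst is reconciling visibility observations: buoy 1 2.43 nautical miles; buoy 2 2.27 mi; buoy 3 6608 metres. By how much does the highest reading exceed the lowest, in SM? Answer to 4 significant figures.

1.836 SM

buoy 1: 2.43 nmi = 2.79639 SM.
buoy 3: 6608 m = 4.10602 SM.
Spread: 4.10602 − 2.27000 = 1.836 SM.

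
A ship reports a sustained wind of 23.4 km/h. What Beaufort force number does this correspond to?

23.4 km/h = 6.5 m/s, which is Beaufort 4 (moderate breeze, 5.5–7.9 m/s).

Beaufort force 4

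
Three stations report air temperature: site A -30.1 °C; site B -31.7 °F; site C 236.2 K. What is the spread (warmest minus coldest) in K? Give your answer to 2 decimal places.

site B: -31.7 °F = -35.389 °C.
site C: 236.2 K = -36.950 °C.
Spread: (-30.100) − (-36.950) = 6.850 °C.

6.85 K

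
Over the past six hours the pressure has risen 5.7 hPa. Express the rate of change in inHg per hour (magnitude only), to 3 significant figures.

0.0281 inHg per hour

5.7 hPa / 6 h × 0.02953 inHg/hPa = 0.0281 inHg/h.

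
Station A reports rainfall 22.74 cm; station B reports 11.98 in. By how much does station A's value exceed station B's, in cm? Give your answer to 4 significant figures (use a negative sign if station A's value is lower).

station B: 11.98 in = 30.42920 cm.
Difference: 22.74000 − 30.42920 = -7.689 cm.

-7.689 cm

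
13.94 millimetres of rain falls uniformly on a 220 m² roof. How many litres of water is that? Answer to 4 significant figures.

1 mm over 1 m² is 1 L, so volume = 13.94 × 220 = 3066.8 L ≈ 3067 L.

3067 litres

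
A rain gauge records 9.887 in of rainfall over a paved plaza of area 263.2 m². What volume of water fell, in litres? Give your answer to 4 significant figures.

Depth: 9.887 in × 25.4 = 251.1298 mm.
1 mm over 1 m² is 1 L, so volume = 251.1298 × 263.2 = 66097.363 L ≈ 66100 L.

66100 litres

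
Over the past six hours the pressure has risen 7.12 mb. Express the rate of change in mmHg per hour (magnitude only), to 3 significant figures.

0.890 mmHg per hour

7.12 mb / 6 h × 0.750062 mmHg/mb = 0.890 mmHg/h.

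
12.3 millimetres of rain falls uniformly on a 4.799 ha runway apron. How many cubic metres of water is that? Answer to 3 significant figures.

Area: 4.799 ha = 47990 m².
1 mm over 1 m² is 1 L, so volume = 12.3 × 47990 = 590277 L = 590 m³.

590 cubic metres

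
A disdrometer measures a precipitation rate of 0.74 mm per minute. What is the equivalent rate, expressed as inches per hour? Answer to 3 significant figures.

0.74 mm/minute × 0.0393701 in/mm × 60 minute/hour = 1.75 in/hour.

1.75 in/hour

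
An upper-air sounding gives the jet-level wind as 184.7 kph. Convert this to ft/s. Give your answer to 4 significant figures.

1 km/h = 0.911344 ft/s, so 184.7 × 0.911344 = 168.3 ft/s.

168.3 ft/s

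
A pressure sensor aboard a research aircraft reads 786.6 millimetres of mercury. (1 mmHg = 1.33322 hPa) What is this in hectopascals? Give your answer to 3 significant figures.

1050 hPa

1 mmHg = 1.33322 hPa, so 786.6 × 1.33322 = 1050 hPa.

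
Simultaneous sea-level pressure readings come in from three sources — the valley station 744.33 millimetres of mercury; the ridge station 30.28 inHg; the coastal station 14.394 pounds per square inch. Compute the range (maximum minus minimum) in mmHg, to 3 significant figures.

the ridge station: 30.28 inHg = 769.112 mmHg.
the coastal station: 14.394 psi = 744.385 mmHg.
Spread: 769.112 − 744.330 = 24.8 mmHg.

24.8 mmHg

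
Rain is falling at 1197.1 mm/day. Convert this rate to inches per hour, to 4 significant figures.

1.964 in/hour

1197.1 mm/day × 0.0393701 in/mm × 0.0416667 day/hour = 1.964 in/hour.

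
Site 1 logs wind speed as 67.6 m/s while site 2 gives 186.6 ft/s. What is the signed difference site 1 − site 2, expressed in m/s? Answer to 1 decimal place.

site 2: 186.6 ft/s = 56.876 m/s.
Difference: 67.600 − 56.876 = 10.7 m/s.

10.7 m/s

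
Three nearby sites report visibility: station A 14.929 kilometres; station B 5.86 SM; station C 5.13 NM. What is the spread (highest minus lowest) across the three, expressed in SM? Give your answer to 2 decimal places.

3.42 SM

station A: 14.929 km = 9.2765 SM.
station C: 5.13 nmi = 5.9035 SM.
Spread: 9.2765 − 5.8600 = 3.42 SM.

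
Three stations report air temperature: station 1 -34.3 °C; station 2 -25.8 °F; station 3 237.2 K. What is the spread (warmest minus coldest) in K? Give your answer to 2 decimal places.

station 2: -25.8 °F = -32.111 °C.
station 3: 237.2 K = -35.950 °C.
Spread: (-32.111) − (-35.950) = 3.839 °C.

3.84 K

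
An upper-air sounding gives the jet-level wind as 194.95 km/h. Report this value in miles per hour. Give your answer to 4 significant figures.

1 km/h = 0.621371 mph, so 194.95 × 0.621371 = 121.1 mph.

121.1 mph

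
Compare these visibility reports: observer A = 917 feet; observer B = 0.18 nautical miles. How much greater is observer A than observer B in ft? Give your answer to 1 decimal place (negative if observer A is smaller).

-176.7 ft

observer B: 0.18 nmi = 1093.701 ft.
Difference: 917.000 − 1093.701 = -176.7 ft.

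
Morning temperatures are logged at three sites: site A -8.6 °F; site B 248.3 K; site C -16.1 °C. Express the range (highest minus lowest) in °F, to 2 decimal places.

15.75 °F

site A: -8.6 °F = -22.556 °C.
site B: 248.3 K = -24.850 °C.
Spread: (-16.100) − (-24.850) = 8.750 °C = 15.75 °F.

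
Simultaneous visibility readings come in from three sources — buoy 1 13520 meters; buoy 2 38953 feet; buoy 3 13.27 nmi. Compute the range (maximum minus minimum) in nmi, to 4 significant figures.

6.859 nmi

buoy 1: 13520 m = 7.30022 nmi.
buoy 2: 38953 ft = 6.41084 nmi.
Spread: 13.27000 − 6.41084 = 6.859 nmi.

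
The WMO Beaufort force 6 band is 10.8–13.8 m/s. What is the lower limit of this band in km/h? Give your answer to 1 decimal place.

10.8–13.8 m/s × 3.6 = 38.9–49.7 km/h.

38.9 km/h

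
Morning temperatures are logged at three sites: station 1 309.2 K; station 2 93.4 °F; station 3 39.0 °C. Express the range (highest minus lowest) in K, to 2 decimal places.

station 1: 309.2 K = 36.050 °C.
station 2: 93.4 °F = 34.111 °C.
Spread: 39.000 − 34.111 = 4.889 °C.

4.89 K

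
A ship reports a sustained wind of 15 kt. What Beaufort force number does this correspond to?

15 kt lies in the Beaufort 4 band (moderate breeze, 11–16 kt).

Beaufort force 4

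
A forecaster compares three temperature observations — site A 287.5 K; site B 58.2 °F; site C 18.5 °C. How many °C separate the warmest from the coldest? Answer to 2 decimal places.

4.15 °C

site A: 287.5 K = 14.350 °C.
site B: 58.2 °F = 14.556 °C.
Spread: 18.500 − 14.350 = 4.150 °C.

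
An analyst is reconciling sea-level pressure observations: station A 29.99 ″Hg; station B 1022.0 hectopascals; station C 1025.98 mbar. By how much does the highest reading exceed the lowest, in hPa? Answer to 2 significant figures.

station A: 29.99 inHg = 1015.58 hPa.
station C: 1025.98 mb = 1025.98 hPa.
Spread: 1025.98 − 1015.58 = 10 hPa.

10 hPa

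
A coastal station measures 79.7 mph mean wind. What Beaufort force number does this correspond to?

79.7 mph = 35.6 m/s, which is Beaufort 12 (hurricane force, ≥32.7 m/s).

Beaufort force 12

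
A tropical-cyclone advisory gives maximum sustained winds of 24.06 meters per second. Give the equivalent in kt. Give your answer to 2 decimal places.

1 m/s = 1.94384 kt, so 24.06 × 1.94384 = 46.77 kt.

46.77 kt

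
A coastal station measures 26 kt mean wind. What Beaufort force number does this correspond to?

Beaufort force 6

26 kt lies in the Beaufort 6 band (strong breeze, 22–27 kt).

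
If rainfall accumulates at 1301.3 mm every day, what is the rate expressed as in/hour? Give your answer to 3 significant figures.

2.13 in/hour

1301.3 mm/day × 0.0393701 in/mm × 0.0416667 day/hour = 2.13 in/hour.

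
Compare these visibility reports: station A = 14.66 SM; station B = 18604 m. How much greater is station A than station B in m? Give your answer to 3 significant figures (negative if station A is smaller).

station A: 14.66 SM = 23592.98 m.
Difference: 23592.98 − 18604.00 = 4990 m.

4990 m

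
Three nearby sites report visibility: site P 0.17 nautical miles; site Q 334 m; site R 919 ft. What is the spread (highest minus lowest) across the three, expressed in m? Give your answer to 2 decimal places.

53.89 m

site P: 0.17 nmi = 314.8400 m.
site R: 919 ft = 280.1112 m.
Spread: 334.0000 − 280.1112 = 53.89 m.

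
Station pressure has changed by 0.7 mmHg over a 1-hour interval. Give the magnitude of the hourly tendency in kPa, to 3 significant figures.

0.0933 kPa per hour

0.7 mmHg / 1 h × 0.133322 kPa/mmHg = 0.0933 kPa/h.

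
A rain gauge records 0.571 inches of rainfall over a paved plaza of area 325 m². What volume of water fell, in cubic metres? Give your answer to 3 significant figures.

Depth: 0.571 in × 25.4 = 14.5034 mm.
1 mm over 1 m² is 1 L, so volume = 14.5034 × 325 = 4713.605 L = 4.71 m³.

4.71 cubic metres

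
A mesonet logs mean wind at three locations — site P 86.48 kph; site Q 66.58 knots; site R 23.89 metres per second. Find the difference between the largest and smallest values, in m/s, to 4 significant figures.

site P: 86.48 km/h = 24.0222 m/s.
site Q: 66.58 kt = 34.2517 m/s.
Spread: 34.2517 − 23.8900 = 10.36 m/s.

10.36 m/s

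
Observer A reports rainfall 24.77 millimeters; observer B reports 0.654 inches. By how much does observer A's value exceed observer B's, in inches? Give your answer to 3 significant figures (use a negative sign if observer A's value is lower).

observer A: 24.77 mm = 0.97520 in.
Difference: 0.97520 − 0.65400 = 0.321 in.

0.321 in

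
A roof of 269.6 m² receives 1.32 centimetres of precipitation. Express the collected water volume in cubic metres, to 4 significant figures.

Depth: 1.32 cm × 10 = 13.2 mm.
1 mm over 1 m² is 1 L, so volume = 13.2 × 269.6 = 3558.72 L = 3.559 m³.

3.559 cubic metres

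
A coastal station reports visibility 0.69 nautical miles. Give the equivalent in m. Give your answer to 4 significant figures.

1 nmi = 1852 m, so 0.69 × 1852 = 1278 m.

1278 m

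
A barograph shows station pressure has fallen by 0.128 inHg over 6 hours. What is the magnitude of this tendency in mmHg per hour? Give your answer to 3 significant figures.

0.128 inHg / 6 h × 25.4 mmHg/inHg = 0.542 mmHg/h.

0.542 mmHg per hour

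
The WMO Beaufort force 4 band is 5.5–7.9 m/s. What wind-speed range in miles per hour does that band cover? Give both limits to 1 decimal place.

12.3 to 17.7 mph

5.5–7.9 m/s × 2.237 = 12.3–17.7 mph.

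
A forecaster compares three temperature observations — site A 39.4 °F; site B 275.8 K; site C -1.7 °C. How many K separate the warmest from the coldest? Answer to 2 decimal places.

5.81 K

site A: 39.4 °F = 4.111 °C.
site B: 275.8 K = 2.650 °C.
Spread: 4.111 − (-1.700) = 5.811 °C.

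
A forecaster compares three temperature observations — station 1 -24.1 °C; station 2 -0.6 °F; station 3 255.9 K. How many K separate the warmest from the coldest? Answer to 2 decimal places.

6.85 K

station 2: -0.6 °F = -18.111 °C.
station 3: 255.9 K = -17.250 °C.
Spread: (-17.250) − (-24.100) = 6.850 °C.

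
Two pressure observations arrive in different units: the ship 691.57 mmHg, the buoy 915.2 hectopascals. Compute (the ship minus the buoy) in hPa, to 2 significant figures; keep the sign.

the ship: 691.57 mmHg = 922.018 hPa.
Difference: 922.018 − 915.200 = 6.8 hPa.

6.8 hPa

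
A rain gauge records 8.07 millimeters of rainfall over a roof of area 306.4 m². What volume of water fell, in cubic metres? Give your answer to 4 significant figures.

2.473 cubic metres

1 mm over 1 m² is 1 L, so volume = 8.07 × 306.4 = 2472.648 L = 2.473 m³.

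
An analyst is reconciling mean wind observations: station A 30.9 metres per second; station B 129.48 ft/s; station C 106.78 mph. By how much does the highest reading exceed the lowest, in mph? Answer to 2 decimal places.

37.66 mph

station A: 30.9 m/s = 69.1213 mph.
station B: 129.48 ft/s = 88.2818 mph.
Spread: 106.7800 − 69.1213 = 37.66 mph.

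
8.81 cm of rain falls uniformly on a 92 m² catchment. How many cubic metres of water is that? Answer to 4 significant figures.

Depth: 8.81 cm × 10 = 88.1 mm.
1 mm over 1 m² is 1 L, so volume = 88.1 × 92 = 8105.2 L = 8.105 m³.

8.105 cubic metres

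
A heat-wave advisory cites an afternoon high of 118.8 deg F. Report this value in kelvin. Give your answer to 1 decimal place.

321.4 K

First to °C: 48.22 °C.
Then to K: 321.4 K.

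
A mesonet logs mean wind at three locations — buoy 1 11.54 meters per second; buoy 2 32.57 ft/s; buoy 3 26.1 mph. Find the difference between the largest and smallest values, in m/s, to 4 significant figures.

1.740 m/s

buoy 2: 32.57 ft/s = 9.92734 m/s.
buoy 3: 26.1 mph = 11.66774 m/s.
Spread: 11.66774 − 9.92734 = 1.740 m/s.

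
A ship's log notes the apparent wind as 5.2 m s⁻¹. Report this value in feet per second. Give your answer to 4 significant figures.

1 m/s = 3.28084 ft/s, so 5.2 × 3.28084 = 17.06 ft/s.

17.06 ft/s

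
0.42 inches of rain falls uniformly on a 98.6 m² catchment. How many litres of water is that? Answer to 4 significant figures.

Depth: 0.42 in × 25.4 = 10.668 mm.
1 mm over 1 m² is 1 L, so volume = 10.668 × 98.6 = 1051.8648 L ≈ 1052 L.

1052 litres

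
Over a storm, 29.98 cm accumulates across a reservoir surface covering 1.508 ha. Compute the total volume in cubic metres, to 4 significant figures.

4521 cubic metres

Depth: 29.98 cm × 10 = 299.8 mm.
Area: 1.508 ha = 15080 m².
1 mm over 1 m² is 1 L, so volume = 299.8 × 15080 = 4520984 L = 4521 m³.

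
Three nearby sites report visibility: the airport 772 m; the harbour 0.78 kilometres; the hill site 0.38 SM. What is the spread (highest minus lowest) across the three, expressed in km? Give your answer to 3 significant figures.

the airport: 772 m = 0.77200 km.
the hill site: 0.38 SM = 0.61155 km.
Spread: 0.78000 − 0.61155 = 0.168 km.

0.168 km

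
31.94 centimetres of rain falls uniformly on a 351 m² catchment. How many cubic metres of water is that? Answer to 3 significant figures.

Depth: 31.94 cm × 10 = 319.4 mm.
1 mm over 1 m² is 1 L, so volume = 319.4 × 351 = 112109.4 L = 112 m³.

112 cubic metres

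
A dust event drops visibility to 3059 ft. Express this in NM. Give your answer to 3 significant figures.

1 ft = 0.000164579 nmi, so 3059 × 0.000164579 = 0.503 nmi.

0.503 nmi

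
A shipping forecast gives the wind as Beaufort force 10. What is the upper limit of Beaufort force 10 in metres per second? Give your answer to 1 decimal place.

Beaufort 10 (storm) spans 24.5–28.4 m/s.

28.4 m/s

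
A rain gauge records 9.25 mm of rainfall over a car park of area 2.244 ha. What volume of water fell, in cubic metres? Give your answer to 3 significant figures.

Area: 2.244 ha = 22440 m².
1 mm over 1 m² is 1 L, so volume = 9.25 × 22440 = 207570 L = 208 m³.

208 cubic metres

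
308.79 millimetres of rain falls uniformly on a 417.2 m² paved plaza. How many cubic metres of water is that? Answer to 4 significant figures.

1 mm over 1 m² is 1 L, so volume = 308.79 × 417.2 = 128827.19 L = 128.8 m³.

128.8 cubic metres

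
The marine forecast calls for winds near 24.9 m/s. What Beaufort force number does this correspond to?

24.9 m/s lies in the Beaufort 10 band (storm, 24.5–28.4 m/s).

Beaufort force 10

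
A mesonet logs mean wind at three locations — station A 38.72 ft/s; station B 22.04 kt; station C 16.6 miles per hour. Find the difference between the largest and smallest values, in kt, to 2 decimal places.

station A: 38.72 ft/s = 22.9410 kt.
station C: 16.6 mph = 14.4250 kt.
Spread: 22.9410 − 14.4250 = 8.52 kt.

8.52 kt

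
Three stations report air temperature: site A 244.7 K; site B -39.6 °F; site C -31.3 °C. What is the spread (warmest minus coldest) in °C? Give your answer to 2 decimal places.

site A: 244.7 K = -28.450 °C.
site B: -39.6 °F = -39.778 °C.
Spread: (-28.450) − (-39.778) = 11.328 °C.

11.33 °C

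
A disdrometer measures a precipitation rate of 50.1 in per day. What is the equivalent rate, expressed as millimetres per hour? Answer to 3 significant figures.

50.1 in/day × 25.4 mm/in × 0.0416667 day/hour = 53.0 mm/hour.

53.0 mm/hour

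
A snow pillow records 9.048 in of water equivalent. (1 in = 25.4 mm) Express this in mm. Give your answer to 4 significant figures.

1 in = 25.4 mm, so 9.048 × 25.4 = 229.8 mm.

229.8 mm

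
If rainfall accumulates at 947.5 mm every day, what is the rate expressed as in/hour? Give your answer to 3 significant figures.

947.5 mm/day × 0.0393701 in/mm × 0.0416667 day/hour = 1.55 in/hour.

1.55 in/hour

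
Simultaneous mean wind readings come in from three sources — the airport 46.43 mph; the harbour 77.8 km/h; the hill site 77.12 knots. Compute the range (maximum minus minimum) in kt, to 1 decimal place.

36.8 kt

the airport: 46.43 mph = 40.347 kt.
the harbour: 77.8 km/h = 42.009 kt.
Spread: 77.120 − 40.347 = 36.8 kt.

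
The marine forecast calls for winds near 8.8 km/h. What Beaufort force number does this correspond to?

8.8 km/h = 2.4 m/s, which is Beaufort 2 (light breeze, 1.6–3.3 m/s).

Beaufort force 2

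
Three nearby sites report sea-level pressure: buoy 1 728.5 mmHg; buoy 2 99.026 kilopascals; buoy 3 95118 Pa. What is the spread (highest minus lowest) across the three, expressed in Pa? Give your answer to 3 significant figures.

buoy 1: 728.5 mmHg = 97125.36 Pa.
buoy 2: 99.026 kPa = 99026.00 Pa.
Spread: 99026.00 − 95118.00 = 3910 Pa.

3910 Pa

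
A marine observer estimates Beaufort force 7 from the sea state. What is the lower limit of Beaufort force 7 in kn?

Beaufort 7 (near gale) spans 28–33 knots.

28 kt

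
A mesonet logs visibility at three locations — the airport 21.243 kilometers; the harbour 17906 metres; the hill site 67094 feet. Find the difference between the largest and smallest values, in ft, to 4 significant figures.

the airport: 21.243 km = 69694.88 ft.
the harbour: 17906 m = 58746.72 ft.
Spread: 69694.88 − 58746.72 = 10950 ft.

10950 ft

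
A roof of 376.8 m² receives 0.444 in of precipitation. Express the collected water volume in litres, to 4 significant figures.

Depth: 0.444 in × 25.4 = 11.2776 mm.
1 mm over 1 m² is 1 L, so volume = 11.2776 × 376.8 = 4249.3997 L ≈ 4249 L.

4249 litres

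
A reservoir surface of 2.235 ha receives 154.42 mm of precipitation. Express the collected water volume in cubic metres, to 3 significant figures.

3450 cubic metres

Area: 2.235 ha = 22350 m².
1 mm over 1 m² is 1 L, so volume = 154.42 × 22350 = 3451287 L = 3450 m³.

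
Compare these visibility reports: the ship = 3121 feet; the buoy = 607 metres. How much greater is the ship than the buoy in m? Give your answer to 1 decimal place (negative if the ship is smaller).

344.3 m

the ship: 3121 ft = 951.281 m.
Difference: 951.281 − 607.000 = 344.3 m.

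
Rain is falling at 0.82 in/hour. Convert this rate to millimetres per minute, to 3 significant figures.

0.82 in/hour × 25.4 mm/in × 0.0166667 hour/minute = 0.347 mm/minute.

0.347 mm/minute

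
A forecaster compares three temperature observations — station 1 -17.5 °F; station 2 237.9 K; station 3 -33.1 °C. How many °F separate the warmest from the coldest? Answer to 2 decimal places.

station 1: -17.5 °F = -27.500 °C.
station 2: 237.9 K = -35.250 °C.
Spread: (-27.500) − (-35.250) = 7.750 °C = 13.95 °F.

13.95 °F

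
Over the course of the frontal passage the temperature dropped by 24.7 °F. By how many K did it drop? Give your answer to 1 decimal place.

13.7 K

A change of 1 °C equals a change of 1.8 °F: ΔK = 24.7 × 0.5556 = 13.7 K.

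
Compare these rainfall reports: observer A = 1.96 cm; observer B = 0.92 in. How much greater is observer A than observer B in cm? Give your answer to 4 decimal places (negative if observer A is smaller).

observer B: 0.92 in = 2.336800 cm.
Difference: 1.960000 − 2.336800 = -0.3768 cm.

-0.3768 cm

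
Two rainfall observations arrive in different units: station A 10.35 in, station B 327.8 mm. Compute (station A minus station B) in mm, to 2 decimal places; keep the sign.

-64.91 mm

station A: 10.35 in = 262.8900 mm.
Difference: 262.8900 − 327.8000 = -64.91 mm.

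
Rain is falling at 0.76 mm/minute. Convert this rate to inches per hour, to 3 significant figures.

0.76 mm/minute × 0.0393701 in/mm × 60 minute/hour = 1.80 in/hour.

1.80 in/hour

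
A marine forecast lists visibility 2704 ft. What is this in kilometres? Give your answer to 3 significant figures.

1 ft = 0.0003048 km, so 2704 × 0.0003048 = 0.824 km.

0.824 km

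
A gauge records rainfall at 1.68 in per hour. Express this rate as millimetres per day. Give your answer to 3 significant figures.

1020 mm/day

1.68 in/hour × 25.4 mm/in × 24 hour/day = 1020 mm/day.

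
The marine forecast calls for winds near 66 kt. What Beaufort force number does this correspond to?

66 kt lies in the Beaufort 12 band (hurricane force, ≥64 kt).

Beaufort force 12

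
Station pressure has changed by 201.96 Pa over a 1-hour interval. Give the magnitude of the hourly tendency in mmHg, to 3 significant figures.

1.51 mmHg per hour

201.96 Pa / 1 h × 0.00750062 mmHg/Pa = 1.51 mmHg/h.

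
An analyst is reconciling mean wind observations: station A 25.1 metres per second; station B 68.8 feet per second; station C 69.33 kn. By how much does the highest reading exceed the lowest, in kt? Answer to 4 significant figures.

station A: 25.1 m/s = 48.7905 kt.
station B: 68.8 ft/s = 40.7629 kt.
Spread: 69.3300 − 40.7629 = 28.57 kt.

28.57 kt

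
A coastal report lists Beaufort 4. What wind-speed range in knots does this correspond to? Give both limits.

11 to 16 kt

Beaufort 4 (moderate breeze) spans 11–16 knots.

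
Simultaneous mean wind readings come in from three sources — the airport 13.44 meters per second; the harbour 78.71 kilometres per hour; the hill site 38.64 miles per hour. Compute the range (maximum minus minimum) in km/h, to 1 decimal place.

30.3 km/h

the airport: 13.44 m/s = 48.384 km/h.
the hill site: 38.64 mph = 62.185 km/h.
Spread: 78.710 − 48.384 = 30.3 km/h.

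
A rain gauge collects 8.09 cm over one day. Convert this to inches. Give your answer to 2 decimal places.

3.19 in

1 cm = 0.393701 in, so 8.09 × 0.393701 = 3.19 in.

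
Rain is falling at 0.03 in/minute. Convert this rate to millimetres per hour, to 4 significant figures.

45.72 mm/hour

0.03 in/minute × 25.4 mm/in × 60 minute/hour = 45.72 mm/hour.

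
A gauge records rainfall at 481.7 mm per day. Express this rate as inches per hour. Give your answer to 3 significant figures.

481.7 mm/day × 0.0393701 in/mm × 0.0416667 day/hour = 0.790 in/hour.

0.790 in/hour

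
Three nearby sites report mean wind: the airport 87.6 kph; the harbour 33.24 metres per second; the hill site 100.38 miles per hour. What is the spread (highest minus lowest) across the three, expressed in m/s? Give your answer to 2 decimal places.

the airport: 87.6 km/h = 24.3333 m/s.
the hill site: 100.38 mph = 44.8739 m/s.
Spread: 44.8739 − 24.3333 = 20.54 m/s.

20.54 m/s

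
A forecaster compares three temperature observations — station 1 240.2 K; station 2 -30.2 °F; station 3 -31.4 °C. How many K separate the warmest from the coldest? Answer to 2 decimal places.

station 1: 240.2 K = -32.950 °C.
station 2: -30.2 °F = -34.556 °C.
Spread: (-31.400) − (-34.556) = 3.156 °C.

3.16 K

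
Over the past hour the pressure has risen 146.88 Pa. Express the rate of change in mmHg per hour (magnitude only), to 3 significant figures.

146.88 Pa / 1 h × 0.00750062 mmHg/Pa = 1.10 mmHg/h.

1.10 mmHg per hour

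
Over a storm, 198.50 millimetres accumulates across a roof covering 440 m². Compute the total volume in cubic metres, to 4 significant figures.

87.34 cubic metres

1 mm over 1 m² is 1 L, so volume = 198.5 × 440 = 87340 L = 87.34 m³.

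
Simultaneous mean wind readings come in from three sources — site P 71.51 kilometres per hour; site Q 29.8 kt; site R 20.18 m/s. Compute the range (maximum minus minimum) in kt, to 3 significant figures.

9.43 kt

site P: 71.51 km/h = 38.6123 kt.
site R: 20.18 m/s = 39.2268 kt.
Spread: 39.2268 − 29.8000 = 9.43 kt.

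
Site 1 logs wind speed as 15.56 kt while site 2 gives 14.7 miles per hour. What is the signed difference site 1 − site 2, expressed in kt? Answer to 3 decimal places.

2.786 kt

site 2: 14.7 mph = 12.77395 kt.
Difference: 15.56000 − 12.77395 = 2.786 kt.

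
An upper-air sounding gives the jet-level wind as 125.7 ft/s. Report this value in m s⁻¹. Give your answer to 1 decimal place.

1 ft/s = 0.3048 m/s, so 125.7 × 0.3048 = 38.3 m/s.

38.3 m/s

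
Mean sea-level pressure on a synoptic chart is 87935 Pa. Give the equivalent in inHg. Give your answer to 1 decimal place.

1 Pa = 0.0002953 inHg, so 87935 × 0.0002953 = 26.0 inHg.

26.0 inHg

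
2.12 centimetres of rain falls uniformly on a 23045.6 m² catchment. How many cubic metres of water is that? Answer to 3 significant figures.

Depth: 2.12 cm × 10 = 21.2 mm.
1 mm over 1 m² is 1 L, so volume = 21.2 × 23045.6 = 488566.72 L = 489 m³.

489 cubic metres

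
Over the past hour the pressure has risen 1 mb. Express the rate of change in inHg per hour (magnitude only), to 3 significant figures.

0.0295 inHg per hour

1 mb / 1 h × 0.02953 inHg/mb = 0.0295 inHg/h.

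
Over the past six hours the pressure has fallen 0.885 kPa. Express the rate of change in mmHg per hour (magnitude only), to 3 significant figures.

0.885 kPa / 6 h × 7.50062 mmHg/kPa = 1.11 mmHg/h.

1.11 mmHg per hour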